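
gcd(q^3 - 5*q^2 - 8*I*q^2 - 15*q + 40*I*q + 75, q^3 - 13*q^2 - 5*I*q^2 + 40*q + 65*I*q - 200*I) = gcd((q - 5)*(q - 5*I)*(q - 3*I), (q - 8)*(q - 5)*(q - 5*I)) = q^2 + q*(-5 - 5*I) + 25*I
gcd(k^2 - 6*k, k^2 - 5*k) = k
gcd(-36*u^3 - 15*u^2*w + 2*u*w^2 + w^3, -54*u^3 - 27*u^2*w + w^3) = 9*u^2 + 6*u*w + w^2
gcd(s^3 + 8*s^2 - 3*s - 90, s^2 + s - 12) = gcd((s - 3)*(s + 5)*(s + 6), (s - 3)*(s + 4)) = s - 3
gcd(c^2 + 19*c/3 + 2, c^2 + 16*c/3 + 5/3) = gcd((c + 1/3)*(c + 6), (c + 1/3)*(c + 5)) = c + 1/3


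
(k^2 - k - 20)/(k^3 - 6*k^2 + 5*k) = (k + 4)/(k*(k - 1))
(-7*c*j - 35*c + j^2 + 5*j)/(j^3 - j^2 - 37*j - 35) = (-7*c + j)/(j^2 - 6*j - 7)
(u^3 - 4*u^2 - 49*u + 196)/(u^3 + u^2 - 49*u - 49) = (u - 4)/(u + 1)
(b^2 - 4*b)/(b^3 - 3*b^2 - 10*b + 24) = b/(b^2 + b - 6)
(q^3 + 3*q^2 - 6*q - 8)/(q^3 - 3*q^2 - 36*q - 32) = (q - 2)/(q - 8)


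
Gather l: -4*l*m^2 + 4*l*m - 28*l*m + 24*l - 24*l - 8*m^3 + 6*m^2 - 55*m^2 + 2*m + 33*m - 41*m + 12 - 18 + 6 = l*(-4*m^2 - 24*m) - 8*m^3 - 49*m^2 - 6*m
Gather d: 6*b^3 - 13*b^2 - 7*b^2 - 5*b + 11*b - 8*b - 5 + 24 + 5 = 6*b^3 - 20*b^2 - 2*b + 24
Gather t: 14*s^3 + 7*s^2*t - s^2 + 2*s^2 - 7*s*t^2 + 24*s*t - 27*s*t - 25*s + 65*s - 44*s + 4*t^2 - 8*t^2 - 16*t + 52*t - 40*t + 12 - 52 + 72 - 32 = 14*s^3 + s^2 - 4*s + t^2*(-7*s - 4) + t*(7*s^2 - 3*s - 4)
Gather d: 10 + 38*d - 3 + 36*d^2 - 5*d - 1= 36*d^2 + 33*d + 6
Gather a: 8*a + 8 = 8*a + 8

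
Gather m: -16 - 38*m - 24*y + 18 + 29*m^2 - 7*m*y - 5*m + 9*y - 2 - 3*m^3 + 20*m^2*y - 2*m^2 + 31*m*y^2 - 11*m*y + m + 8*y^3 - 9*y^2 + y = -3*m^3 + m^2*(20*y + 27) + m*(31*y^2 - 18*y - 42) + 8*y^3 - 9*y^2 - 14*y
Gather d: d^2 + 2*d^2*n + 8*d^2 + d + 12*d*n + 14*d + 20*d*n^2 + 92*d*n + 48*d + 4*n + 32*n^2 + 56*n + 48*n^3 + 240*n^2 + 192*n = d^2*(2*n + 9) + d*(20*n^2 + 104*n + 63) + 48*n^3 + 272*n^2 + 252*n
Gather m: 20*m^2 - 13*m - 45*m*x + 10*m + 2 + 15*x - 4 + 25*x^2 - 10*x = 20*m^2 + m*(-45*x - 3) + 25*x^2 + 5*x - 2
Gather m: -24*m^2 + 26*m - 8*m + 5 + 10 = -24*m^2 + 18*m + 15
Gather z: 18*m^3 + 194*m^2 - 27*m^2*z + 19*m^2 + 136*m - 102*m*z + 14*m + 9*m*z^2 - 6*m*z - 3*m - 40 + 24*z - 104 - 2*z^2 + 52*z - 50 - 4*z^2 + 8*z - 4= 18*m^3 + 213*m^2 + 147*m + z^2*(9*m - 6) + z*(-27*m^2 - 108*m + 84) - 198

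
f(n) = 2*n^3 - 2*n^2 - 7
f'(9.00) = 450.00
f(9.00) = 1289.00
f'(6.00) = 192.00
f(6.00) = 353.00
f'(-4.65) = 148.34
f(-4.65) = -251.33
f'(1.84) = 12.95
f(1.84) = -1.31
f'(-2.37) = 43.18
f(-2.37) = -44.86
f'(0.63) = -0.14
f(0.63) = -7.29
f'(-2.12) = 35.45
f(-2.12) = -35.05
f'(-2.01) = 32.28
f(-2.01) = -31.32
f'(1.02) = 2.16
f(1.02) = -6.96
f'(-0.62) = 4.79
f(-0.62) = -8.25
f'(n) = 6*n^2 - 4*n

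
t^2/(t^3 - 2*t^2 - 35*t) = t/(t^2 - 2*t - 35)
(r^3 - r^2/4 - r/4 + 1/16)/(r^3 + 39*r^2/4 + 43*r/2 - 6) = (r^2 - 1/4)/(r^2 + 10*r + 24)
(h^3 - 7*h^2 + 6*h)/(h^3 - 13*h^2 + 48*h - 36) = h/(h - 6)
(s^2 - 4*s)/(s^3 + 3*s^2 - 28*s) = 1/(s + 7)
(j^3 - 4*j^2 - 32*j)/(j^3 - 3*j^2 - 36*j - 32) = j/(j + 1)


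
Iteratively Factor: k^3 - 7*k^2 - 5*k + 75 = (k - 5)*(k^2 - 2*k - 15) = (k - 5)*(k + 3)*(k - 5)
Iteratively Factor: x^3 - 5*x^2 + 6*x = (x)*(x^2 - 5*x + 6) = x*(x - 3)*(x - 2)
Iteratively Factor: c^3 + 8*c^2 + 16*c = (c + 4)*(c^2 + 4*c) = (c + 4)^2*(c)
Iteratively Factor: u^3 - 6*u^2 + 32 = (u - 4)*(u^2 - 2*u - 8) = (u - 4)^2*(u + 2)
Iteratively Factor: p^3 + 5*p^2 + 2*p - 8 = (p + 4)*(p^2 + p - 2) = (p + 2)*(p + 4)*(p - 1)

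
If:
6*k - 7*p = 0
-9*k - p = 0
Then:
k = 0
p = 0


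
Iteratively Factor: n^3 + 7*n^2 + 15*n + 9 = (n + 1)*(n^2 + 6*n + 9) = (n + 1)*(n + 3)*(n + 3)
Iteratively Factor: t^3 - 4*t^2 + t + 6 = (t - 2)*(t^2 - 2*t - 3) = (t - 3)*(t - 2)*(t + 1)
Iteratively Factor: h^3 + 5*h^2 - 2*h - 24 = (h - 2)*(h^2 + 7*h + 12) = (h - 2)*(h + 3)*(h + 4)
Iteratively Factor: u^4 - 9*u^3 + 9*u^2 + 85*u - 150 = (u - 5)*(u^3 - 4*u^2 - 11*u + 30) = (u - 5)*(u + 3)*(u^2 - 7*u + 10) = (u - 5)^2*(u + 3)*(u - 2)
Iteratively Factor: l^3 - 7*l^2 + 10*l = (l - 5)*(l^2 - 2*l) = l*(l - 5)*(l - 2)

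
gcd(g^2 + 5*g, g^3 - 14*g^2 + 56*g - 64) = 1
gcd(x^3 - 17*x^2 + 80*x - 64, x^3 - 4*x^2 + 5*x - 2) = x - 1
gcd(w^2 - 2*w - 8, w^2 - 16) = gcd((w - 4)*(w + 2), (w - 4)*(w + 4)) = w - 4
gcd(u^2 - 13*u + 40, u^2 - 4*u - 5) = u - 5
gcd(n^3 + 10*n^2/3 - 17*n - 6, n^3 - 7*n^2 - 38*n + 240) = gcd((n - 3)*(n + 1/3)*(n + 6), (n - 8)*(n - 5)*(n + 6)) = n + 6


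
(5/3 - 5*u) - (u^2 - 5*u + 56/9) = -u^2 - 41/9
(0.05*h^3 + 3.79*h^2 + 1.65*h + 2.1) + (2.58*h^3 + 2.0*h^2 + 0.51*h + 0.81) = 2.63*h^3 + 5.79*h^2 + 2.16*h + 2.91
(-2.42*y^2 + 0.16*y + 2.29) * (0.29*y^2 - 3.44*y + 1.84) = -0.7018*y^4 + 8.3712*y^3 - 4.3391*y^2 - 7.5832*y + 4.2136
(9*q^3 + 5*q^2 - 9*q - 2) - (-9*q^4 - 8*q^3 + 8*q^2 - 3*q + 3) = 9*q^4 + 17*q^3 - 3*q^2 - 6*q - 5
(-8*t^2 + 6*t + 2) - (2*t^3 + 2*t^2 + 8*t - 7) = -2*t^3 - 10*t^2 - 2*t + 9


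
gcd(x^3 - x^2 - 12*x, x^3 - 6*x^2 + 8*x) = x^2 - 4*x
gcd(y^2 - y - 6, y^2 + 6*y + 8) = y + 2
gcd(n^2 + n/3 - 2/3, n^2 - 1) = n + 1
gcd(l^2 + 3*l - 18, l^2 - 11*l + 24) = l - 3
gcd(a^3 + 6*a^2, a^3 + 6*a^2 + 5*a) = a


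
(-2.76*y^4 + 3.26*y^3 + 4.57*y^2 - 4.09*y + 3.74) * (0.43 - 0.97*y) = 2.6772*y^5 - 4.349*y^4 - 3.0311*y^3 + 5.9324*y^2 - 5.3865*y + 1.6082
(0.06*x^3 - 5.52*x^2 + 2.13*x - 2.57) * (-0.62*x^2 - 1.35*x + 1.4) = -0.0372*x^5 + 3.3414*x^4 + 6.2154*x^3 - 9.0101*x^2 + 6.4515*x - 3.598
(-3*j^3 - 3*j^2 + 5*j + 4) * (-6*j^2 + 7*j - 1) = 18*j^5 - 3*j^4 - 48*j^3 + 14*j^2 + 23*j - 4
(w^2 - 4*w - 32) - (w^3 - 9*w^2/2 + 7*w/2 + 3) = -w^3 + 11*w^2/2 - 15*w/2 - 35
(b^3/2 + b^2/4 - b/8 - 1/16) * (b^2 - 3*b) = b^5/2 - 5*b^4/4 - 7*b^3/8 + 5*b^2/16 + 3*b/16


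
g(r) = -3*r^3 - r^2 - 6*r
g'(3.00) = -93.00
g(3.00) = -108.00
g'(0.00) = -6.00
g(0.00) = 0.00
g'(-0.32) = -6.28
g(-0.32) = 1.92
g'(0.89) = -14.91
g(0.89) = -8.25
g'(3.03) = -94.69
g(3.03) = -110.82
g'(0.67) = -11.38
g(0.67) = -5.37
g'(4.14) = -168.54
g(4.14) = -254.85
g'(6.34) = -380.44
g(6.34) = -842.76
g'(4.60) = -205.64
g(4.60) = -340.77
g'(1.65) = -33.80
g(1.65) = -26.10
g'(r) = -9*r^2 - 2*r - 6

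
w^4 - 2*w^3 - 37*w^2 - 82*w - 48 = (w - 8)*(w + 1)*(w + 2)*(w + 3)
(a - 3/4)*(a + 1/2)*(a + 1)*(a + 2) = a^4 + 11*a^3/4 + 7*a^2/8 - 13*a/8 - 3/4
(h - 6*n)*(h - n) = h^2 - 7*h*n + 6*n^2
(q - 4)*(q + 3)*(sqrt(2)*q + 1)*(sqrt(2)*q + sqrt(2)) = 2*q^4 + sqrt(2)*q^3 - 26*q^2 - 24*q - 13*sqrt(2)*q - 12*sqrt(2)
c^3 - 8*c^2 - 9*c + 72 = (c - 8)*(c - 3)*(c + 3)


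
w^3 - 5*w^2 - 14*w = w*(w - 7)*(w + 2)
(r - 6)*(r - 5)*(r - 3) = r^3 - 14*r^2 + 63*r - 90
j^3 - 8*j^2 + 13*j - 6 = (j - 6)*(j - 1)^2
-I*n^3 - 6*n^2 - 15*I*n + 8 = (n - 8*I)*(n + I)*(-I*n + 1)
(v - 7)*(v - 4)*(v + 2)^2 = v^4 - 7*v^3 - 12*v^2 + 68*v + 112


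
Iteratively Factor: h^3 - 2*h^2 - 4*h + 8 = (h + 2)*(h^2 - 4*h + 4) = (h - 2)*(h + 2)*(h - 2)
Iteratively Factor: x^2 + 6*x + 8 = (x + 2)*(x + 4)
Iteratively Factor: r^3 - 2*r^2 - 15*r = (r - 5)*(r^2 + 3*r) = r*(r - 5)*(r + 3)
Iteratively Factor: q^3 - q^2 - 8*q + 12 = (q - 2)*(q^2 + q - 6) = (q - 2)*(q + 3)*(q - 2)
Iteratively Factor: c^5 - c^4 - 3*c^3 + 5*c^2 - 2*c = (c - 1)*(c^4 - 3*c^2 + 2*c) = (c - 1)^2*(c^3 + c^2 - 2*c) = (c - 1)^3*(c^2 + 2*c) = (c - 1)^3*(c + 2)*(c)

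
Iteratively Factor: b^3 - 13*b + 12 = (b + 4)*(b^2 - 4*b + 3) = (b - 1)*(b + 4)*(b - 3)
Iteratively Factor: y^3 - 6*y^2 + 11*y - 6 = (y - 3)*(y^2 - 3*y + 2) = (y - 3)*(y - 2)*(y - 1)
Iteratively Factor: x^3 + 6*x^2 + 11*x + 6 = (x + 3)*(x^2 + 3*x + 2) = (x + 2)*(x + 3)*(x + 1)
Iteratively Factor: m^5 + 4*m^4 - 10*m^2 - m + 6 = (m + 1)*(m^4 + 3*m^3 - 3*m^2 - 7*m + 6) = (m - 1)*(m + 1)*(m^3 + 4*m^2 + m - 6) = (m - 1)*(m + 1)*(m + 3)*(m^2 + m - 2) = (m - 1)^2*(m + 1)*(m + 3)*(m + 2)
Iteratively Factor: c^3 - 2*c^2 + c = (c)*(c^2 - 2*c + 1) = c*(c - 1)*(c - 1)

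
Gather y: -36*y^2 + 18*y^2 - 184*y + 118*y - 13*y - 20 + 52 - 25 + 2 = -18*y^2 - 79*y + 9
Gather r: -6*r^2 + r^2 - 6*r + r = -5*r^2 - 5*r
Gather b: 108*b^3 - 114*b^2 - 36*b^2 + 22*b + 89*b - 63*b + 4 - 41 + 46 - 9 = 108*b^3 - 150*b^2 + 48*b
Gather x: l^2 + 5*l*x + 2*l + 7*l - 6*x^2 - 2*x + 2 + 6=l^2 + 9*l - 6*x^2 + x*(5*l - 2) + 8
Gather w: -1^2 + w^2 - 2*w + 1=w^2 - 2*w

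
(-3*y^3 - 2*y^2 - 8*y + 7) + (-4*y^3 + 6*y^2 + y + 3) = -7*y^3 + 4*y^2 - 7*y + 10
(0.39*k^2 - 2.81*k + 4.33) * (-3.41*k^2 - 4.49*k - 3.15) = -1.3299*k^4 + 7.831*k^3 - 3.3769*k^2 - 10.5902*k - 13.6395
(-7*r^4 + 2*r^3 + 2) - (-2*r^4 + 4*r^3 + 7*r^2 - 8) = -5*r^4 - 2*r^3 - 7*r^2 + 10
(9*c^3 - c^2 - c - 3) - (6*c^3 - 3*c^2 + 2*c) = 3*c^3 + 2*c^2 - 3*c - 3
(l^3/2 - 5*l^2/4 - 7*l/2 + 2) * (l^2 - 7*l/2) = l^5/2 - 3*l^4 + 7*l^3/8 + 57*l^2/4 - 7*l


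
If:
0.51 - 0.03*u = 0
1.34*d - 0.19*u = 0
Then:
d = 2.41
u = 17.00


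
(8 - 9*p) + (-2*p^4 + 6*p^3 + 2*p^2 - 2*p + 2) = -2*p^4 + 6*p^3 + 2*p^2 - 11*p + 10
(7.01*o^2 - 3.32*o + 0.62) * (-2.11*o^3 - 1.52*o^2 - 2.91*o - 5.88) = -14.7911*o^5 - 3.65*o^4 - 16.6609*o^3 - 32.5*o^2 + 17.7174*o - 3.6456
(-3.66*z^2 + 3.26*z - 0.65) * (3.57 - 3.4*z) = 12.444*z^3 - 24.1502*z^2 + 13.8482*z - 2.3205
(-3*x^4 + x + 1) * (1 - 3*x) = 9*x^5 - 3*x^4 - 3*x^2 - 2*x + 1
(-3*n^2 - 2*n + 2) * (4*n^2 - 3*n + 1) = -12*n^4 + n^3 + 11*n^2 - 8*n + 2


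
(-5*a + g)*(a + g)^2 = -5*a^3 - 9*a^2*g - 3*a*g^2 + g^3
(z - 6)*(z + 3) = z^2 - 3*z - 18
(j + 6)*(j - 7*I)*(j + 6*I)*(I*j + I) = I*j^4 + j^3 + 7*I*j^3 + 7*j^2 + 48*I*j^2 + 6*j + 294*I*j + 252*I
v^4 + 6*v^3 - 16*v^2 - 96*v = v*(v - 4)*(v + 4)*(v + 6)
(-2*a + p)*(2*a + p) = -4*a^2 + p^2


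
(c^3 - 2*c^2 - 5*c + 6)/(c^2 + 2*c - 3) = (c^2 - c - 6)/(c + 3)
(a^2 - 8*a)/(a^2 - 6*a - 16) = a/(a + 2)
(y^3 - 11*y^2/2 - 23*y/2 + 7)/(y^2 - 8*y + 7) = (y^2 + 3*y/2 - 1)/(y - 1)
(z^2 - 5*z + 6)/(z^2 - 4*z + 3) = (z - 2)/(z - 1)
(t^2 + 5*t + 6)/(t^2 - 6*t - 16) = (t + 3)/(t - 8)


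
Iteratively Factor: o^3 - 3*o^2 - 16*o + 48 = (o - 4)*(o^2 + o - 12) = (o - 4)*(o - 3)*(o + 4)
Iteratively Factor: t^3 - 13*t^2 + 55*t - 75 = (t - 5)*(t^2 - 8*t + 15) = (t - 5)^2*(t - 3)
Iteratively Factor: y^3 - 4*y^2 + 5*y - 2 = (y - 1)*(y^2 - 3*y + 2) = (y - 2)*(y - 1)*(y - 1)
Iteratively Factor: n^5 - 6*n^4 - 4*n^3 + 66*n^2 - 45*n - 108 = (n - 4)*(n^4 - 2*n^3 - 12*n^2 + 18*n + 27) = (n - 4)*(n + 3)*(n^3 - 5*n^2 + 3*n + 9) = (n - 4)*(n - 3)*(n + 3)*(n^2 - 2*n - 3) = (n - 4)*(n - 3)*(n + 1)*(n + 3)*(n - 3)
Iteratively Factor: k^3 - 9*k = (k - 3)*(k^2 + 3*k) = (k - 3)*(k + 3)*(k)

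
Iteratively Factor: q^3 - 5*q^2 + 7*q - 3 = (q - 3)*(q^2 - 2*q + 1) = (q - 3)*(q - 1)*(q - 1)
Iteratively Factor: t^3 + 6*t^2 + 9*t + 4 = (t + 4)*(t^2 + 2*t + 1) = (t + 1)*(t + 4)*(t + 1)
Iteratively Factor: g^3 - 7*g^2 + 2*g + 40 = (g - 4)*(g^2 - 3*g - 10) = (g - 4)*(g + 2)*(g - 5)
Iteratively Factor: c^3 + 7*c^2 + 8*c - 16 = (c + 4)*(c^2 + 3*c - 4) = (c + 4)^2*(c - 1)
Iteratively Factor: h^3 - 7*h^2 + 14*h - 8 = (h - 2)*(h^2 - 5*h + 4) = (h - 4)*(h - 2)*(h - 1)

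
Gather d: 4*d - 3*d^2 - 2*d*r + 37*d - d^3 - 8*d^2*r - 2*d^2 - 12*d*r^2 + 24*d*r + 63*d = -d^3 + d^2*(-8*r - 5) + d*(-12*r^2 + 22*r + 104)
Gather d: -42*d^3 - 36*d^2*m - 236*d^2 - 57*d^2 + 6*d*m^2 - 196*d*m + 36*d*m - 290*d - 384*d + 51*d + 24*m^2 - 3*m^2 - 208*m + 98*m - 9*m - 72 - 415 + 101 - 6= -42*d^3 + d^2*(-36*m - 293) + d*(6*m^2 - 160*m - 623) + 21*m^2 - 119*m - 392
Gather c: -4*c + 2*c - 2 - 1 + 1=-2*c - 2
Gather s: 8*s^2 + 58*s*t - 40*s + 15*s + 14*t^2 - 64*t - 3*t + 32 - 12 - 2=8*s^2 + s*(58*t - 25) + 14*t^2 - 67*t + 18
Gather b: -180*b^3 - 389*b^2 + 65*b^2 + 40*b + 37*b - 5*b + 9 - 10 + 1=-180*b^3 - 324*b^2 + 72*b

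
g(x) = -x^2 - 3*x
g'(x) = -2*x - 3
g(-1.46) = 2.25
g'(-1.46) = -0.08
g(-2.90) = 0.29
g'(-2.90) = 2.80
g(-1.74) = 2.19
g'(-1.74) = 0.48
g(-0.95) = 1.95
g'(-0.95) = -1.10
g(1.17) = -4.88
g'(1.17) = -5.34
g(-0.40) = 1.04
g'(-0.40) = -2.20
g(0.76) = -2.86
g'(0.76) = -4.52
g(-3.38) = -1.28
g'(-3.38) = 3.76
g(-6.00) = -18.00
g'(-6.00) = 9.00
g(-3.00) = 0.00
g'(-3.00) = 3.00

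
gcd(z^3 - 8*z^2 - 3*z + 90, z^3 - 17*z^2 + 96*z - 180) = z^2 - 11*z + 30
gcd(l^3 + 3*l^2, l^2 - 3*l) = l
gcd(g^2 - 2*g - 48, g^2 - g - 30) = 1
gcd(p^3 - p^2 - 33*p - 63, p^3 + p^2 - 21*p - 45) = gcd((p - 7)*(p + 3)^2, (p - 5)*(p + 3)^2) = p^2 + 6*p + 9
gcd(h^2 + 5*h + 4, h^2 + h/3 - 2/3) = h + 1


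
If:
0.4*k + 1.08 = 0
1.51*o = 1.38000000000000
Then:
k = -2.70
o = 0.91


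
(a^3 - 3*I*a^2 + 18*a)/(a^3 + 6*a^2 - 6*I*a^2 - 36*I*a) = (a + 3*I)/(a + 6)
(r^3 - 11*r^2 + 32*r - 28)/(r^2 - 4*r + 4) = r - 7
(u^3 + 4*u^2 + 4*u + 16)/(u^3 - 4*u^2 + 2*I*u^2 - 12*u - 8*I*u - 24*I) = (u^2 + 2*u*(2 - I) - 8*I)/(u^2 - 4*u - 12)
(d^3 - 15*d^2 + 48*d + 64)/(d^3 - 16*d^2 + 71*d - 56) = (d^2 - 7*d - 8)/(d^2 - 8*d + 7)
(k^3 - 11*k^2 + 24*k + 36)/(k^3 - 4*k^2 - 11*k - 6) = (k - 6)/(k + 1)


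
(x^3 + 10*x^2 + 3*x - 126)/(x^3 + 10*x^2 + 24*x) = (x^2 + 4*x - 21)/(x*(x + 4))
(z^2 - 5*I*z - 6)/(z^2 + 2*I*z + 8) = (z - 3*I)/(z + 4*I)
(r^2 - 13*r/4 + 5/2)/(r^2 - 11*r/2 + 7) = (4*r - 5)/(2*(2*r - 7))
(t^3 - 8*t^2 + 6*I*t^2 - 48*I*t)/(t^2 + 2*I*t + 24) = t*(t - 8)/(t - 4*I)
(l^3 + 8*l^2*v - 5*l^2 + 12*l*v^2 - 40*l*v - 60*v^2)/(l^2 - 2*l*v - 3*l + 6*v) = (l^3 + 8*l^2*v - 5*l^2 + 12*l*v^2 - 40*l*v - 60*v^2)/(l^2 - 2*l*v - 3*l + 6*v)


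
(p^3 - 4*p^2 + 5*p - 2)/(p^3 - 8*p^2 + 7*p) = (p^2 - 3*p + 2)/(p*(p - 7))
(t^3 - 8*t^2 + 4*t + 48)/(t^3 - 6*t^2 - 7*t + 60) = (t^2 - 4*t - 12)/(t^2 - 2*t - 15)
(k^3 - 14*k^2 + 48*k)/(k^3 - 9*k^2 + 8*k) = (k - 6)/(k - 1)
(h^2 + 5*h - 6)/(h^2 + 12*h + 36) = (h - 1)/(h + 6)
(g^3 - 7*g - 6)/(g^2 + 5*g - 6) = (g^3 - 7*g - 6)/(g^2 + 5*g - 6)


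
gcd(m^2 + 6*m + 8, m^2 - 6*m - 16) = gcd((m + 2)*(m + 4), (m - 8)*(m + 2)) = m + 2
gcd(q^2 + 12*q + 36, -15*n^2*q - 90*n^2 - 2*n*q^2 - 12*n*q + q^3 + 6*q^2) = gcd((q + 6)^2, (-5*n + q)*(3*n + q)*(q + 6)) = q + 6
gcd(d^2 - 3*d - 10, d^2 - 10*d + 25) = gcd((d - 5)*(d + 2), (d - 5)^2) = d - 5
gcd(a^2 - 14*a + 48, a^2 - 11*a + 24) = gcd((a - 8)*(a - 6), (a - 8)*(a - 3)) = a - 8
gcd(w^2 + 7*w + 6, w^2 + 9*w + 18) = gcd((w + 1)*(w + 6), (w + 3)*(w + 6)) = w + 6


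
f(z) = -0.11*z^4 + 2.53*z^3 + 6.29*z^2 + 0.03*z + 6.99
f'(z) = -0.44*z^3 + 7.59*z^2 + 12.58*z + 0.03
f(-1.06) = 10.87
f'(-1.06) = -4.25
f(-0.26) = 7.36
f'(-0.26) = -2.72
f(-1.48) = 11.99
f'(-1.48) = -0.54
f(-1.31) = 11.73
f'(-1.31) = -2.44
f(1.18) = 19.73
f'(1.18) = 24.72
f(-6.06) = -473.59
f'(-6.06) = 300.45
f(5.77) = 580.66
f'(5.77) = 240.79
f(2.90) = 113.90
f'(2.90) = 89.61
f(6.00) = 637.53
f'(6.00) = 253.71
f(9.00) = 1639.41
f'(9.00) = 407.28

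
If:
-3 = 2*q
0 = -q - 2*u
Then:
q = -3/2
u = 3/4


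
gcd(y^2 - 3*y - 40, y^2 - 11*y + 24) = y - 8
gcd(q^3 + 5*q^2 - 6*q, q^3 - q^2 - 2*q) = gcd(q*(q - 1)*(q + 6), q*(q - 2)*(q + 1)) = q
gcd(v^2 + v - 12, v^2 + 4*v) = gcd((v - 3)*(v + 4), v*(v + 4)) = v + 4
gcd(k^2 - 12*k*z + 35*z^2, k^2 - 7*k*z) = -k + 7*z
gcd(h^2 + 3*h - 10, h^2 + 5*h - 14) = h - 2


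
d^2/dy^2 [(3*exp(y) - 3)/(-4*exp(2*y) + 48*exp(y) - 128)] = 3*(-exp(4*y) - 8*exp(3*y) + 156*exp(2*y) - 368*exp(y) - 640)*exp(y)/(4*(exp(6*y) - 36*exp(5*y) + 528*exp(4*y) - 4032*exp(3*y) + 16896*exp(2*y) - 36864*exp(y) + 32768))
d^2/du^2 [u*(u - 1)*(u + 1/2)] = 6*u - 1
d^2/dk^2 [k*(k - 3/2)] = 2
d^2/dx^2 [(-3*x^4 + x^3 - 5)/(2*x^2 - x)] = 2*(-12*x^6 + 18*x^5 - 9*x^4 + x^3 - 60*x^2 + 30*x - 5)/(x^3*(8*x^3 - 12*x^2 + 6*x - 1))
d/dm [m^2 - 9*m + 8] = 2*m - 9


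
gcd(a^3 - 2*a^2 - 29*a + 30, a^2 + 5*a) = a + 5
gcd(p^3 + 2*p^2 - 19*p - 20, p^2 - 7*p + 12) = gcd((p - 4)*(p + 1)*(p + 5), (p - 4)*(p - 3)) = p - 4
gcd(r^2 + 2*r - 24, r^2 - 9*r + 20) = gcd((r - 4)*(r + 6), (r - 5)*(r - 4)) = r - 4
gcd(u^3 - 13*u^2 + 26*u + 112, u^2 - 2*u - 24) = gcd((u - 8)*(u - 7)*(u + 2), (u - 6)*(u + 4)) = 1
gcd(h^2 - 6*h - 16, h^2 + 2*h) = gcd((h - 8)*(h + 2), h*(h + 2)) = h + 2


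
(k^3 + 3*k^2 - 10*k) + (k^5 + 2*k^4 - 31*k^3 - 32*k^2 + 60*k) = k^5 + 2*k^4 - 30*k^3 - 29*k^2 + 50*k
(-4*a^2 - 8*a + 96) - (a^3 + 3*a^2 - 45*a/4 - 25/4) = -a^3 - 7*a^2 + 13*a/4 + 409/4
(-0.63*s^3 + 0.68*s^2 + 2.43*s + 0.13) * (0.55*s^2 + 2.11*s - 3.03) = -0.3465*s^5 - 0.9553*s^4 + 4.6802*s^3 + 3.1384*s^2 - 7.0886*s - 0.3939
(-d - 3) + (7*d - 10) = 6*d - 13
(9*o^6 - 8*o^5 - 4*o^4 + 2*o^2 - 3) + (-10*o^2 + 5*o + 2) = 9*o^6 - 8*o^5 - 4*o^4 - 8*o^2 + 5*o - 1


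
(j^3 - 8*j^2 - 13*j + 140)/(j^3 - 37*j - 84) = (j - 5)/(j + 3)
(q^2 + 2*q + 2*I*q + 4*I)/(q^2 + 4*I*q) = (q^2 + 2*q*(1 + I) + 4*I)/(q*(q + 4*I))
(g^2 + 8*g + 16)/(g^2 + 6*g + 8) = (g + 4)/(g + 2)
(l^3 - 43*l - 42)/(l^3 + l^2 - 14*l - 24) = (l^3 - 43*l - 42)/(l^3 + l^2 - 14*l - 24)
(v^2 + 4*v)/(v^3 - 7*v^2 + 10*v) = (v + 4)/(v^2 - 7*v + 10)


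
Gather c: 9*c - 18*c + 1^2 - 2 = -9*c - 1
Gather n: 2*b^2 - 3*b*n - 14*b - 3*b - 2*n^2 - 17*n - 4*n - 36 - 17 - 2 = 2*b^2 - 17*b - 2*n^2 + n*(-3*b - 21) - 55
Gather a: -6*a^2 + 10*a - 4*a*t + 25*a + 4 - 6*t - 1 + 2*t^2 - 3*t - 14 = -6*a^2 + a*(35 - 4*t) + 2*t^2 - 9*t - 11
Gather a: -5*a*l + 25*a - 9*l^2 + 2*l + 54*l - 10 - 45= a*(25 - 5*l) - 9*l^2 + 56*l - 55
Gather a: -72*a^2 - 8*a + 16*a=-72*a^2 + 8*a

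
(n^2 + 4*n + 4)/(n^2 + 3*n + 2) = (n + 2)/(n + 1)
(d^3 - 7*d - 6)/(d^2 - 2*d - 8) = (d^2 - 2*d - 3)/(d - 4)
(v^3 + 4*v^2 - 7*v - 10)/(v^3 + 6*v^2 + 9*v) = (v^3 + 4*v^2 - 7*v - 10)/(v*(v^2 + 6*v + 9))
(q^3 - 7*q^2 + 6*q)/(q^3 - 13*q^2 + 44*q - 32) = q*(q - 6)/(q^2 - 12*q + 32)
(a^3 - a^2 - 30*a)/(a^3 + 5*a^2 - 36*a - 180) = a/(a + 6)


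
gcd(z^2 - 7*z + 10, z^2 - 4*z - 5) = z - 5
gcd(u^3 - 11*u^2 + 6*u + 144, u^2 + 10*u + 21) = u + 3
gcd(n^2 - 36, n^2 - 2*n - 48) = n + 6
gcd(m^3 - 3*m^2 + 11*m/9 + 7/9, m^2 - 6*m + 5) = m - 1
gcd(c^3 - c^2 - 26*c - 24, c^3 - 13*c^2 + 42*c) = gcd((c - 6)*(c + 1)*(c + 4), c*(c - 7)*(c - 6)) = c - 6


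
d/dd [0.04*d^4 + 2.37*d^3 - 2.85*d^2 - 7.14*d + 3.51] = 0.16*d^3 + 7.11*d^2 - 5.7*d - 7.14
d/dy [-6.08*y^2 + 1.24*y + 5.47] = 1.24 - 12.16*y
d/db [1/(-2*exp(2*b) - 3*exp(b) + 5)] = (4*exp(b) + 3)*exp(b)/(2*exp(2*b) + 3*exp(b) - 5)^2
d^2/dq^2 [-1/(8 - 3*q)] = 18/(3*q - 8)^3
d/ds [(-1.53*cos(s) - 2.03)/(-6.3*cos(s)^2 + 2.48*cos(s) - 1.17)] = (9.639*cos(s)^2 + 25.578*cos(s) - 6.8245)*sin(s)/(39.69*cos(s)^4 - 31.248*cos(s)^3 + 20.8924*cos(s)^2 - 5.8032*cos(s) + 1.3689)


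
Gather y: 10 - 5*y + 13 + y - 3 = 20 - 4*y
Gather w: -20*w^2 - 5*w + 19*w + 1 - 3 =-20*w^2 + 14*w - 2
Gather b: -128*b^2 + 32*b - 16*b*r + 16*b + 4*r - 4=-128*b^2 + b*(48 - 16*r) + 4*r - 4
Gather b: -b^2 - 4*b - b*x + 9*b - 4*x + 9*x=-b^2 + b*(5 - x) + 5*x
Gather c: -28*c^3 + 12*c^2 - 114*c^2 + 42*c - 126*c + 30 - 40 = -28*c^3 - 102*c^2 - 84*c - 10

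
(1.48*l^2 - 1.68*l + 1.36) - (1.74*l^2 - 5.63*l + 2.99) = -0.26*l^2 + 3.95*l - 1.63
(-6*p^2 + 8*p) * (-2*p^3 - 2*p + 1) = 12*p^5 - 16*p^4 + 12*p^3 - 22*p^2 + 8*p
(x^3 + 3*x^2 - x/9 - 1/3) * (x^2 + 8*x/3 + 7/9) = x^5 + 17*x^4/3 + 26*x^3/3 + 46*x^2/27 - 79*x/81 - 7/27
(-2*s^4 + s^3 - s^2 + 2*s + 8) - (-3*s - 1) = -2*s^4 + s^3 - s^2 + 5*s + 9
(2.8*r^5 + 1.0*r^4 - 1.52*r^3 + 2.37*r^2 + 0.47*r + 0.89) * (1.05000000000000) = 2.94*r^5 + 1.05*r^4 - 1.596*r^3 + 2.4885*r^2 + 0.4935*r + 0.9345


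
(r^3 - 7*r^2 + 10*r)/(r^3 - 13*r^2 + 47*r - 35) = r*(r - 2)/(r^2 - 8*r + 7)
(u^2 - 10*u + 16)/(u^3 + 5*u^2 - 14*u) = (u - 8)/(u*(u + 7))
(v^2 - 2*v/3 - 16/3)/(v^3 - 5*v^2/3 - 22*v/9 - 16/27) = 9*(v + 2)/(9*v^2 + 9*v + 2)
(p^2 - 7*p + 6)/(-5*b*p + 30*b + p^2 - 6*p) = (p - 1)/(-5*b + p)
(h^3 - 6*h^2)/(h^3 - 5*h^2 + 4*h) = h*(h - 6)/(h^2 - 5*h + 4)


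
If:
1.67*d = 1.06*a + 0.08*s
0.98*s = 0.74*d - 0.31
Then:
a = 2.01096379398266*s + 0.659994900560938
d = 1.32432432432432*s + 0.418918918918919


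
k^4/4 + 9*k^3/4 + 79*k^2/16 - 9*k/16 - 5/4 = (k/4 + 1)*(k - 1/2)*(k + 1/2)*(k + 5)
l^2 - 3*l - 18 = (l - 6)*(l + 3)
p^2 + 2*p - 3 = (p - 1)*(p + 3)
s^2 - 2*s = s*(s - 2)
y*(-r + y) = -r*y + y^2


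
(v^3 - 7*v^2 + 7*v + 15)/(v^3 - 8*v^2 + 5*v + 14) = (v^2 - 8*v + 15)/(v^2 - 9*v + 14)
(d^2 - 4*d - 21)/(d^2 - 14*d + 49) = (d + 3)/(d - 7)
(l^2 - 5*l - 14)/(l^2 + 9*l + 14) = (l - 7)/(l + 7)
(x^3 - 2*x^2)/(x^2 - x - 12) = x^2*(2 - x)/(-x^2 + x + 12)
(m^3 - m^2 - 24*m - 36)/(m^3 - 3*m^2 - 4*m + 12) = (m^2 - 3*m - 18)/(m^2 - 5*m + 6)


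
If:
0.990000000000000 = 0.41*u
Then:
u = 2.41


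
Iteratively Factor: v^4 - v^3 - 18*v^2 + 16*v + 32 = (v - 2)*(v^3 + v^2 - 16*v - 16) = (v - 2)*(v + 4)*(v^2 - 3*v - 4) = (v - 4)*(v - 2)*(v + 4)*(v + 1)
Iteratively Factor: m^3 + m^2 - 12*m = (m + 4)*(m^2 - 3*m) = (m - 3)*(m + 4)*(m)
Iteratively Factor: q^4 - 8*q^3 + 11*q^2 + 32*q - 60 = (q - 3)*(q^3 - 5*q^2 - 4*q + 20) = (q - 3)*(q + 2)*(q^2 - 7*q + 10) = (q - 5)*(q - 3)*(q + 2)*(q - 2)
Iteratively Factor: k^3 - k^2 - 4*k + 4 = (k - 1)*(k^2 - 4) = (k - 2)*(k - 1)*(k + 2)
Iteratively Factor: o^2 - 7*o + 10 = (o - 2)*(o - 5)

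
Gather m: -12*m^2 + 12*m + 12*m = -12*m^2 + 24*m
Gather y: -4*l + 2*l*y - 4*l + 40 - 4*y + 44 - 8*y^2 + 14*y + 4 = -8*l - 8*y^2 + y*(2*l + 10) + 88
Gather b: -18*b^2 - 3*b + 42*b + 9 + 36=-18*b^2 + 39*b + 45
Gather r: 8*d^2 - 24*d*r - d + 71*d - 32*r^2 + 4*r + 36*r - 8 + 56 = 8*d^2 + 70*d - 32*r^2 + r*(40 - 24*d) + 48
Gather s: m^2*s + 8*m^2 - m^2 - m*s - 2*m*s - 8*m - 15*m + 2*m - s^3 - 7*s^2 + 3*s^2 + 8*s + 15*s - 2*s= 7*m^2 - 21*m - s^3 - 4*s^2 + s*(m^2 - 3*m + 21)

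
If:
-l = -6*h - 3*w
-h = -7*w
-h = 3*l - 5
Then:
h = 35/142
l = 225/142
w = 5/142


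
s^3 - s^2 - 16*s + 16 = (s - 4)*(s - 1)*(s + 4)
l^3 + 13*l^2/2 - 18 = (l - 3/2)*(l + 2)*(l + 6)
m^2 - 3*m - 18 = (m - 6)*(m + 3)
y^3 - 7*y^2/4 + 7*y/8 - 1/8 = (y - 1)*(y - 1/2)*(y - 1/4)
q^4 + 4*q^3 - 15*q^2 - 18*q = q*(q - 3)*(q + 1)*(q + 6)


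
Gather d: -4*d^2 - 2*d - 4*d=-4*d^2 - 6*d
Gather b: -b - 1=-b - 1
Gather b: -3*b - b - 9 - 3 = -4*b - 12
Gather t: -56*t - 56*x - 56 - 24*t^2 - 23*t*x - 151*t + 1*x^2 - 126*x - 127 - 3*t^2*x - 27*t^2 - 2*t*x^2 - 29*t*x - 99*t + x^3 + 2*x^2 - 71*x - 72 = t^2*(-3*x - 51) + t*(-2*x^2 - 52*x - 306) + x^3 + 3*x^2 - 253*x - 255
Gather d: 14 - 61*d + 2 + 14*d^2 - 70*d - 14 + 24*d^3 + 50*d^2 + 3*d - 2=24*d^3 + 64*d^2 - 128*d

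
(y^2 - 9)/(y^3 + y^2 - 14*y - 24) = (y - 3)/(y^2 - 2*y - 8)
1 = 1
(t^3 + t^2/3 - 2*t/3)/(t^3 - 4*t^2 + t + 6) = t*(3*t - 2)/(3*(t^2 - 5*t + 6))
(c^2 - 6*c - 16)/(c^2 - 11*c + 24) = (c + 2)/(c - 3)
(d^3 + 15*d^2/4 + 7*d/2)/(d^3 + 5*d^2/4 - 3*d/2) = (4*d + 7)/(4*d - 3)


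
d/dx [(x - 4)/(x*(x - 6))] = (-x^2 + 8*x - 24)/(x^2*(x^2 - 12*x + 36))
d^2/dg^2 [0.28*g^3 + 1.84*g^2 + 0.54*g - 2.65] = 1.68*g + 3.68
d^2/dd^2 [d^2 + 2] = 2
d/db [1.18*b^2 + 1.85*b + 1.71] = 2.36*b + 1.85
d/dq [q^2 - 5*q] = 2*q - 5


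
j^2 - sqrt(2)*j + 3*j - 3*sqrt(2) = (j + 3)*(j - sqrt(2))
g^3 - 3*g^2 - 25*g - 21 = (g - 7)*(g + 1)*(g + 3)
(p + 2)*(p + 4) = p^2 + 6*p + 8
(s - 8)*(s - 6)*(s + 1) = s^3 - 13*s^2 + 34*s + 48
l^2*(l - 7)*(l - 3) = l^4 - 10*l^3 + 21*l^2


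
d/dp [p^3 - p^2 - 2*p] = 3*p^2 - 2*p - 2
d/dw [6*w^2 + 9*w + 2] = 12*w + 9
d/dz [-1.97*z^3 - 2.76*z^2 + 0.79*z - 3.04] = -5.91*z^2 - 5.52*z + 0.79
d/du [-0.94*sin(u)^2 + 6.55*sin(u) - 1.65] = (6.55 - 1.88*sin(u))*cos(u)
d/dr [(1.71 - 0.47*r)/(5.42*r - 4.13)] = (30.260923 - 39.712882*r)/(5.42*r - 4.13)^3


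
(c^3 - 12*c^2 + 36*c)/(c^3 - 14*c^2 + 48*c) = (c - 6)/(c - 8)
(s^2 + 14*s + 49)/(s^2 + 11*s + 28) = (s + 7)/(s + 4)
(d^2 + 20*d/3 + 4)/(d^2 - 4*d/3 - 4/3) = (d + 6)/(d - 2)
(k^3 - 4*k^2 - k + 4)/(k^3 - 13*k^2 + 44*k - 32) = (k + 1)/(k - 8)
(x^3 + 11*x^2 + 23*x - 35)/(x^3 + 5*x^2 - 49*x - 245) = (x - 1)/(x - 7)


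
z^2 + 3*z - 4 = (z - 1)*(z + 4)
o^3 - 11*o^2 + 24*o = o*(o - 8)*(o - 3)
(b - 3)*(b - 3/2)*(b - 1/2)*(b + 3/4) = b^4 - 17*b^3/4 + 3*b^2 + 45*b/16 - 27/16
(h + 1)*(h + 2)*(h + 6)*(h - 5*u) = h^4 - 5*h^3*u + 9*h^3 - 45*h^2*u + 20*h^2 - 100*h*u + 12*h - 60*u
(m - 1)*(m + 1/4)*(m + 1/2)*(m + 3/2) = m^4 + 5*m^3/4 - m^2 - 17*m/16 - 3/16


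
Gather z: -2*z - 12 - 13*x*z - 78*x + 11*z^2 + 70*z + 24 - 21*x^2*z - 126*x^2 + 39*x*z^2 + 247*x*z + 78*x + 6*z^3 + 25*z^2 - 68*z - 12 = -126*x^2 + 6*z^3 + z^2*(39*x + 36) + z*(-21*x^2 + 234*x)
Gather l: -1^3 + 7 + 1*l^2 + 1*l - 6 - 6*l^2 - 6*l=-5*l^2 - 5*l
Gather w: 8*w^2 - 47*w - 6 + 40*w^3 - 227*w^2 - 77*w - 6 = 40*w^3 - 219*w^2 - 124*w - 12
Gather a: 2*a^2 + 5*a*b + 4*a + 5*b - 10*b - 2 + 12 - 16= 2*a^2 + a*(5*b + 4) - 5*b - 6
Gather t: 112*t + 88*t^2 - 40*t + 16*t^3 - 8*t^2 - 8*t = 16*t^3 + 80*t^2 + 64*t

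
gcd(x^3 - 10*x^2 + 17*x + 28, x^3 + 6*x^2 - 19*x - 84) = x - 4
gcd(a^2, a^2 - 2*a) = a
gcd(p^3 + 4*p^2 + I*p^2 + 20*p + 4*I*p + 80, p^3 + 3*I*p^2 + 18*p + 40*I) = p^2 + I*p + 20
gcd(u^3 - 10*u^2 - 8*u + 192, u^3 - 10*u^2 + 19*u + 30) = u - 6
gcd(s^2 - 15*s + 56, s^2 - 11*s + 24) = s - 8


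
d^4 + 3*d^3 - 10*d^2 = d^2*(d - 2)*(d + 5)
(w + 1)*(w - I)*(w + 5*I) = w^3 + w^2 + 4*I*w^2 + 5*w + 4*I*w + 5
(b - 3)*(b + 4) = b^2 + b - 12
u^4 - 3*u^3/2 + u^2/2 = u^2*(u - 1)*(u - 1/2)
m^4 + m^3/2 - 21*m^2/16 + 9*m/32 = m*(m - 3/4)*(m - 1/4)*(m + 3/2)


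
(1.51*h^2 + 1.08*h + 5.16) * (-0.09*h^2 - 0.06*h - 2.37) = -0.1359*h^4 - 0.1878*h^3 - 4.1079*h^2 - 2.8692*h - 12.2292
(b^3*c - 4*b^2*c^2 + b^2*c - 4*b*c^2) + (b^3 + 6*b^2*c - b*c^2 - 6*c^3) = b^3*c + b^3 - 4*b^2*c^2 + 7*b^2*c - 5*b*c^2 - 6*c^3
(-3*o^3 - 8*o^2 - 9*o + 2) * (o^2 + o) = -3*o^5 - 11*o^4 - 17*o^3 - 7*o^2 + 2*o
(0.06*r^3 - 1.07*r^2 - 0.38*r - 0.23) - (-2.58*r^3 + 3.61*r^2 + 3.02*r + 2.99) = 2.64*r^3 - 4.68*r^2 - 3.4*r - 3.22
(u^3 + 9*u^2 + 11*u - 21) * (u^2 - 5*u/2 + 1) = u^5 + 13*u^4/2 - 21*u^3/2 - 79*u^2/2 + 127*u/2 - 21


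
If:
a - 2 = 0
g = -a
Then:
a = 2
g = -2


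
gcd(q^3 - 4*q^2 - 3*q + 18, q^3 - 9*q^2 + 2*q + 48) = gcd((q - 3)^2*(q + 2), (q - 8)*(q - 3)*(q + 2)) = q^2 - q - 6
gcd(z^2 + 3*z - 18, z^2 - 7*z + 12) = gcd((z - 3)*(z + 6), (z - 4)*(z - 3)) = z - 3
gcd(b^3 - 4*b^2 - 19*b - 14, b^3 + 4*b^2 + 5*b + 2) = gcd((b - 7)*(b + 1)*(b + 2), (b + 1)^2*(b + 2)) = b^2 + 3*b + 2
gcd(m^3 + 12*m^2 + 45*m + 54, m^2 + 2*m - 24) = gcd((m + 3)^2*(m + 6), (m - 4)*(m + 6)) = m + 6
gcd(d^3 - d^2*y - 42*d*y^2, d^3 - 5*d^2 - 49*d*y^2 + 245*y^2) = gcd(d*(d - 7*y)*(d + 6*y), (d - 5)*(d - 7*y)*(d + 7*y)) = -d + 7*y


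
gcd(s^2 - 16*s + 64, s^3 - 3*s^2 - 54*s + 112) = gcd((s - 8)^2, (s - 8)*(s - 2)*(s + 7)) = s - 8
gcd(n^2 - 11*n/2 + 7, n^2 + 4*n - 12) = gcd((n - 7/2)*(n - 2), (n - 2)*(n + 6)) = n - 2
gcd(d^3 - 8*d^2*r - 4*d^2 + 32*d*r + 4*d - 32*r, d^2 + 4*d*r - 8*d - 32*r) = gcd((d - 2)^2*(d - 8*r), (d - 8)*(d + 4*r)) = 1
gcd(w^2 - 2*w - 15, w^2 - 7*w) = 1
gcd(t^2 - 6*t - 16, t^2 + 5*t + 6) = t + 2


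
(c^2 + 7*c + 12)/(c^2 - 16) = (c + 3)/(c - 4)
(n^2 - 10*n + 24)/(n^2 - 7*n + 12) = (n - 6)/(n - 3)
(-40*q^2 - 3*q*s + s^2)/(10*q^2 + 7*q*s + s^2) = (-8*q + s)/(2*q + s)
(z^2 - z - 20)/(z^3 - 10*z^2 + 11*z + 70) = (z + 4)/(z^2 - 5*z - 14)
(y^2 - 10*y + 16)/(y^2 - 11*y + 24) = (y - 2)/(y - 3)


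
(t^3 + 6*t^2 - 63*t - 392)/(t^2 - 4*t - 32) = (t^2 + 14*t + 49)/(t + 4)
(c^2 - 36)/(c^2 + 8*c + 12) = (c - 6)/(c + 2)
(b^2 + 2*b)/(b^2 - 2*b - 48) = b*(b + 2)/(b^2 - 2*b - 48)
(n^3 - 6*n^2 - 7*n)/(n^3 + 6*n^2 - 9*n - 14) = n*(n - 7)/(n^2 + 5*n - 14)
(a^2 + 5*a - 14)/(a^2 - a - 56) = (a - 2)/(a - 8)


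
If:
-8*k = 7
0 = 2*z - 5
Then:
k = -7/8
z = 5/2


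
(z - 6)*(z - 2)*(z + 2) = z^3 - 6*z^2 - 4*z + 24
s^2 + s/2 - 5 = (s - 2)*(s + 5/2)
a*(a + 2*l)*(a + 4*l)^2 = a^4 + 10*a^3*l + 32*a^2*l^2 + 32*a*l^3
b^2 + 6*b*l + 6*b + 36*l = (b + 6)*(b + 6*l)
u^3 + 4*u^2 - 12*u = u*(u - 2)*(u + 6)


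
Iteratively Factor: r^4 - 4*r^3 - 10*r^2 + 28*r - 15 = (r + 3)*(r^3 - 7*r^2 + 11*r - 5) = (r - 1)*(r + 3)*(r^2 - 6*r + 5) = (r - 5)*(r - 1)*(r + 3)*(r - 1)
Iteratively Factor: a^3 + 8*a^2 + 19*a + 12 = (a + 4)*(a^2 + 4*a + 3) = (a + 3)*(a + 4)*(a + 1)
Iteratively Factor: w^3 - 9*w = (w)*(w^2 - 9) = w*(w - 3)*(w + 3)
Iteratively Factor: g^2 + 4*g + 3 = (g + 3)*(g + 1)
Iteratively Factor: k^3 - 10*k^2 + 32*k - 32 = (k - 4)*(k^2 - 6*k + 8) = (k - 4)*(k - 2)*(k - 4)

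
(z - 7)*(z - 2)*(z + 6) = z^3 - 3*z^2 - 40*z + 84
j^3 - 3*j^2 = j^2*(j - 3)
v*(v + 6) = v^2 + 6*v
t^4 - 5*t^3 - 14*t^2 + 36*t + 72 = (t - 6)*(t - 3)*(t + 2)^2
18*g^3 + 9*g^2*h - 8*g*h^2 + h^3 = (-6*g + h)*(-3*g + h)*(g + h)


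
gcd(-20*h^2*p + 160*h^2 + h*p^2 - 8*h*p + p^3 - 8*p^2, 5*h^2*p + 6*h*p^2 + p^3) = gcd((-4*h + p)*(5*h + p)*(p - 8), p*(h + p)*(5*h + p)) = 5*h + p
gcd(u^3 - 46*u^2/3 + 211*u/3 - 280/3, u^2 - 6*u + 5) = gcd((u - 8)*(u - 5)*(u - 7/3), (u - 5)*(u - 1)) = u - 5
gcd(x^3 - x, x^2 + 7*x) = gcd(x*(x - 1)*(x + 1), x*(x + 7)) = x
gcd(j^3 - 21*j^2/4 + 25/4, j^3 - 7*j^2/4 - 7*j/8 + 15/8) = j^2 - j/4 - 5/4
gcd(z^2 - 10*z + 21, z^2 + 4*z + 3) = 1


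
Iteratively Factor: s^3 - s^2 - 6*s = (s - 3)*(s^2 + 2*s) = (s - 3)*(s + 2)*(s)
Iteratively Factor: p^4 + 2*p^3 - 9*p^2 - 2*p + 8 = (p - 1)*(p^3 + 3*p^2 - 6*p - 8) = (p - 2)*(p - 1)*(p^2 + 5*p + 4) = (p - 2)*(p - 1)*(p + 4)*(p + 1)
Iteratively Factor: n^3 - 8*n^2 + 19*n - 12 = (n - 3)*(n^2 - 5*n + 4) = (n - 3)*(n - 1)*(n - 4)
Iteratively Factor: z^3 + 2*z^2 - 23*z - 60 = (z + 4)*(z^2 - 2*z - 15) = (z - 5)*(z + 4)*(z + 3)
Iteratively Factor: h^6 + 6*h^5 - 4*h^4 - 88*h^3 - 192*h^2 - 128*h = (h + 2)*(h^5 + 4*h^4 - 12*h^3 - 64*h^2 - 64*h) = (h + 2)*(h + 4)*(h^4 - 12*h^2 - 16*h) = h*(h + 2)*(h + 4)*(h^3 - 12*h - 16) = h*(h + 2)^2*(h + 4)*(h^2 - 2*h - 8) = h*(h - 4)*(h + 2)^2*(h + 4)*(h + 2)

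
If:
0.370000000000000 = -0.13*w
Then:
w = -2.85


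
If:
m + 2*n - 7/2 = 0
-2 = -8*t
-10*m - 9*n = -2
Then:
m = -5/2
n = 3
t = 1/4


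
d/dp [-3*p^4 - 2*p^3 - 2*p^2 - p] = -12*p^3 - 6*p^2 - 4*p - 1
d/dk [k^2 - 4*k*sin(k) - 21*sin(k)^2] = -4*k*cos(k) + 2*k - 4*sin(k) - 21*sin(2*k)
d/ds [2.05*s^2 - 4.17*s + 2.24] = 4.1*s - 4.17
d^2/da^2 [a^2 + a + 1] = 2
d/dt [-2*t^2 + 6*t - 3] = 6 - 4*t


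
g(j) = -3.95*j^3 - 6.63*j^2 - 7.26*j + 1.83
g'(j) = -11.85*j^2 - 13.26*j - 7.26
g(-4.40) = 241.89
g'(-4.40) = -178.33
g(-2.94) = 66.25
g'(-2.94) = -70.70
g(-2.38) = 34.80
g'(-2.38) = -42.82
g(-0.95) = 6.13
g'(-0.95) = -5.36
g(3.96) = -376.18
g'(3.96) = -245.60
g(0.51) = -4.12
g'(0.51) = -17.10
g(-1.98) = 20.87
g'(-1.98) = -27.46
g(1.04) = -17.33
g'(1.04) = -33.87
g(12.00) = -7865.61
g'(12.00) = -1872.78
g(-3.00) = 70.59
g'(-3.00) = -74.13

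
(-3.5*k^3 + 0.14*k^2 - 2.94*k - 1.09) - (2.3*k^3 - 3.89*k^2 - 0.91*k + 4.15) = -5.8*k^3 + 4.03*k^2 - 2.03*k - 5.24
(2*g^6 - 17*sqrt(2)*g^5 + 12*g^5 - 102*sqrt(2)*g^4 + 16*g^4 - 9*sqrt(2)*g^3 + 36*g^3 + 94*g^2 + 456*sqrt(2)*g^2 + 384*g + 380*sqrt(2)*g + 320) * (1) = 2*g^6 - 17*sqrt(2)*g^5 + 12*g^5 - 102*sqrt(2)*g^4 + 16*g^4 - 9*sqrt(2)*g^3 + 36*g^3 + 94*g^2 + 456*sqrt(2)*g^2 + 384*g + 380*sqrt(2)*g + 320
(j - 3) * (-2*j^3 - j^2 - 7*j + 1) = -2*j^4 + 5*j^3 - 4*j^2 + 22*j - 3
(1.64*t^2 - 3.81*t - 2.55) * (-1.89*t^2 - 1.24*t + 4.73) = -3.0996*t^4 + 5.1673*t^3 + 17.3011*t^2 - 14.8593*t - 12.0615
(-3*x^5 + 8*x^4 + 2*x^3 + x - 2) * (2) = -6*x^5 + 16*x^4 + 4*x^3 + 2*x - 4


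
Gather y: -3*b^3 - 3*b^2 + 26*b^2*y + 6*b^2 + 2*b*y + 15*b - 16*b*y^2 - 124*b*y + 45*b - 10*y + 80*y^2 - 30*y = -3*b^3 + 3*b^2 + 60*b + y^2*(80 - 16*b) + y*(26*b^2 - 122*b - 40)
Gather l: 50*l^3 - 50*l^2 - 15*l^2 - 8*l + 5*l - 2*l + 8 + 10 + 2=50*l^3 - 65*l^2 - 5*l + 20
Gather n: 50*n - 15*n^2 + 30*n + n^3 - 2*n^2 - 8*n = n^3 - 17*n^2 + 72*n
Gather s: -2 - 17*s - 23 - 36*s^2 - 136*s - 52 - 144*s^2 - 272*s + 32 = -180*s^2 - 425*s - 45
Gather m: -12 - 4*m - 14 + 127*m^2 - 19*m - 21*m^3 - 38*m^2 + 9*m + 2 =-21*m^3 + 89*m^2 - 14*m - 24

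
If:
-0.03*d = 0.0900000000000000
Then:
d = -3.00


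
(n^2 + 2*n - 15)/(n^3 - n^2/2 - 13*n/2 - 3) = 2*(n + 5)/(2*n^2 + 5*n + 2)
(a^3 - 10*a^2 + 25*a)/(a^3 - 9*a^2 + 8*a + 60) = a*(a - 5)/(a^2 - 4*a - 12)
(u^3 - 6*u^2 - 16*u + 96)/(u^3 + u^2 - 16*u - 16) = (u - 6)/(u + 1)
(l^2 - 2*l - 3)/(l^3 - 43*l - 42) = (l - 3)/(l^2 - l - 42)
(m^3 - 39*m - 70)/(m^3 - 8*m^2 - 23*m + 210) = (m + 2)/(m - 6)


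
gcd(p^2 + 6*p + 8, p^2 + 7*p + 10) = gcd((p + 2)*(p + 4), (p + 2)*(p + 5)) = p + 2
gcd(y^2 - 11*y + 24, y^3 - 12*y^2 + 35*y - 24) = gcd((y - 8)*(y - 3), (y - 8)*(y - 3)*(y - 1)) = y^2 - 11*y + 24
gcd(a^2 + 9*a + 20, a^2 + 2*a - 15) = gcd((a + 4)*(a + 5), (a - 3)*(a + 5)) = a + 5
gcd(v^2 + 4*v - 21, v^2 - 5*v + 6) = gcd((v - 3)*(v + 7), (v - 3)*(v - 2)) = v - 3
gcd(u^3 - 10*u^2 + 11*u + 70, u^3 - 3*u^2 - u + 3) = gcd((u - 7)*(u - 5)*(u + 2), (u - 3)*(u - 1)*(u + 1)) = 1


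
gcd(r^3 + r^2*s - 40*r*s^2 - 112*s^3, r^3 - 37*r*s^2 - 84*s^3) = r^2 - 3*r*s - 28*s^2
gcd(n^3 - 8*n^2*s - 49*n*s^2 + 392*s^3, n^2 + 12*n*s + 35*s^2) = n + 7*s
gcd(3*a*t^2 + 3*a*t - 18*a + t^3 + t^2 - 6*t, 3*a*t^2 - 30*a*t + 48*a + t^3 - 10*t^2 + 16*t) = 3*a*t - 6*a + t^2 - 2*t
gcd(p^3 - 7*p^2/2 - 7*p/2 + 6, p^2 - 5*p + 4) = p^2 - 5*p + 4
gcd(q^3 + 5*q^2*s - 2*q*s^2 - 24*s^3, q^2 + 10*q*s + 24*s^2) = q + 4*s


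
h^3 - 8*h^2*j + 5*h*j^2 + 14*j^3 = (h - 7*j)*(h - 2*j)*(h + j)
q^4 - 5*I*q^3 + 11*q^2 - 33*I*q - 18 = (q - 6*I)*(q - I)^2*(q + 3*I)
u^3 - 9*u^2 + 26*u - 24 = (u - 4)*(u - 3)*(u - 2)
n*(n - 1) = n^2 - n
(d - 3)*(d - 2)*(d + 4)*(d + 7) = d^4 + 6*d^3 - 21*d^2 - 74*d + 168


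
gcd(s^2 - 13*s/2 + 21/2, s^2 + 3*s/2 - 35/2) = s - 7/2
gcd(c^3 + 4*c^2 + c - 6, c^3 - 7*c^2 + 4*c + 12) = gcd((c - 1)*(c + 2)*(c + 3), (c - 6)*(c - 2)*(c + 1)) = 1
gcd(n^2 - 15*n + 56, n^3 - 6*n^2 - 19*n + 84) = n - 7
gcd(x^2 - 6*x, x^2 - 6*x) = x^2 - 6*x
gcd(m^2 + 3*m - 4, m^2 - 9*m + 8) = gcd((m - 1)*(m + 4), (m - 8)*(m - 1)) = m - 1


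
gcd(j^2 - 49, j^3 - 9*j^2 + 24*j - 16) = 1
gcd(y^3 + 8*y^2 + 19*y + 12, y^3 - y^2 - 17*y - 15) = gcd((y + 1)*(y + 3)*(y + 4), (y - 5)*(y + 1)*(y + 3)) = y^2 + 4*y + 3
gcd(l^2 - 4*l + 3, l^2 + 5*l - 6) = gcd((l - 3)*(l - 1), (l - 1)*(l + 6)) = l - 1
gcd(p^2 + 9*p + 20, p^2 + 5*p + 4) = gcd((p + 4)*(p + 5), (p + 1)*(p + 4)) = p + 4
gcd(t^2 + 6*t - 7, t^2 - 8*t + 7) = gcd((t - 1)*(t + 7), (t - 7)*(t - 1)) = t - 1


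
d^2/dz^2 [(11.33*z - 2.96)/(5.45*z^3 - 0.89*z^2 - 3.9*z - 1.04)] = (2019.17595*z^5 - 1384.76979*z^4 + 729.306966*z^3 + 1134.042384*z^2 - 225.230928*z - 176.472608)/(161.878625*z^9 - 79.305675*z^8 - 334.568415*z^7 + 20.124931*z^6 + 269.68305*z^5 + 89.549148*z^4 - 63.29388*z^3 - 50.343072*z^2 - 12.65472*z - 1.124864)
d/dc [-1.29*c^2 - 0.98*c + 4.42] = -2.58*c - 0.98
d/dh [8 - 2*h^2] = -4*h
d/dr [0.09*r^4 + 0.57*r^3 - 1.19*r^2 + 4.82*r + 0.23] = 0.36*r^3 + 1.71*r^2 - 2.38*r + 4.82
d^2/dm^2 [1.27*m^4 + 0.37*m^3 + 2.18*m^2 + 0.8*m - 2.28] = 15.24*m^2 + 2.22*m + 4.36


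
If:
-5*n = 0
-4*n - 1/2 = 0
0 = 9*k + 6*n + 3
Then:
No Solution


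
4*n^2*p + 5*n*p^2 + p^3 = p*(n + p)*(4*n + p)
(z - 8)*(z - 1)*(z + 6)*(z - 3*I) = z^4 - 3*z^3 - 3*I*z^3 - 46*z^2 + 9*I*z^2 + 48*z + 138*I*z - 144*I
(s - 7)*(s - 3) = s^2 - 10*s + 21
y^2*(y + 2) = y^3 + 2*y^2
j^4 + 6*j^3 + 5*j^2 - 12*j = j*(j - 1)*(j + 3)*(j + 4)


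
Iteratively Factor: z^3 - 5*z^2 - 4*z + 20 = (z + 2)*(z^2 - 7*z + 10) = (z - 5)*(z + 2)*(z - 2)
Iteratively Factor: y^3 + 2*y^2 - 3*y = (y)*(y^2 + 2*y - 3) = y*(y - 1)*(y + 3)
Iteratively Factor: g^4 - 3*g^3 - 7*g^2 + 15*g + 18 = (g + 2)*(g^3 - 5*g^2 + 3*g + 9) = (g + 1)*(g + 2)*(g^2 - 6*g + 9) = (g - 3)*(g + 1)*(g + 2)*(g - 3)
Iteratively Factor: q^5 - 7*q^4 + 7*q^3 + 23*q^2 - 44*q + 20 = (q - 1)*(q^4 - 6*q^3 + q^2 + 24*q - 20) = (q - 1)*(q + 2)*(q^3 - 8*q^2 + 17*q - 10) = (q - 2)*(q - 1)*(q + 2)*(q^2 - 6*q + 5) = (q - 5)*(q - 2)*(q - 1)*(q + 2)*(q - 1)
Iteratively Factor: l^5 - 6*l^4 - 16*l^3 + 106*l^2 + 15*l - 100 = (l + 1)*(l^4 - 7*l^3 - 9*l^2 + 115*l - 100) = (l - 5)*(l + 1)*(l^3 - 2*l^2 - 19*l + 20) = (l - 5)*(l + 1)*(l + 4)*(l^2 - 6*l + 5) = (l - 5)^2*(l + 1)*(l + 4)*(l - 1)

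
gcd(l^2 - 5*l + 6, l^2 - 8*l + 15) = l - 3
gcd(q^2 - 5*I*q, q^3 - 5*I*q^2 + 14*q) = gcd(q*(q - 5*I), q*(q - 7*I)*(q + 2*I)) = q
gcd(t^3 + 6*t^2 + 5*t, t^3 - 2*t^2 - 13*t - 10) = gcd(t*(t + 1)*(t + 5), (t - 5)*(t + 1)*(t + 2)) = t + 1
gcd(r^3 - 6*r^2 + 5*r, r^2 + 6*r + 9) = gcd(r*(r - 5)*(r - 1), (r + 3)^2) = 1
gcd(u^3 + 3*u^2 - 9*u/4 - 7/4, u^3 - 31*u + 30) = u - 1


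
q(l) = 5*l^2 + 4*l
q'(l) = 10*l + 4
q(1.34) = 14.34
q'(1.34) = 17.40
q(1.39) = 15.22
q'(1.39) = 17.90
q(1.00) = 9.00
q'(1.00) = 14.00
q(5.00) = 145.00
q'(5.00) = 54.00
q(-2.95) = 31.71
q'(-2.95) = -25.50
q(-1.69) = 7.52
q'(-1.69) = -12.90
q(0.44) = 2.73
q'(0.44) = 8.40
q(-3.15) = 37.01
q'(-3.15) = -27.50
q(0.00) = 0.00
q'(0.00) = 4.00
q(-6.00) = 156.00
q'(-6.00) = -56.00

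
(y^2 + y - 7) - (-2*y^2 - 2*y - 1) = 3*y^2 + 3*y - 6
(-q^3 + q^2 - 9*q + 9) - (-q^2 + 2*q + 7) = -q^3 + 2*q^2 - 11*q + 2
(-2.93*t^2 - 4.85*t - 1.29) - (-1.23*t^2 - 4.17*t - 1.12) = -1.7*t^2 - 0.68*t - 0.17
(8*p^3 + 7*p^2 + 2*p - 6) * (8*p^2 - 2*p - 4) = 64*p^5 + 40*p^4 - 30*p^3 - 80*p^2 + 4*p + 24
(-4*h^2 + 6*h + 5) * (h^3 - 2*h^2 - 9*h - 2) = -4*h^5 + 14*h^4 + 29*h^3 - 56*h^2 - 57*h - 10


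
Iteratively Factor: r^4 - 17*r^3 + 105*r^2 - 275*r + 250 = (r - 5)*(r^3 - 12*r^2 + 45*r - 50) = (r - 5)^2*(r^2 - 7*r + 10) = (r - 5)^2*(r - 2)*(r - 5)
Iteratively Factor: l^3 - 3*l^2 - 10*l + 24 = (l - 2)*(l^2 - l - 12) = (l - 4)*(l - 2)*(l + 3)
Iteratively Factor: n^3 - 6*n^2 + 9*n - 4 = (n - 1)*(n^2 - 5*n + 4) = (n - 1)^2*(n - 4)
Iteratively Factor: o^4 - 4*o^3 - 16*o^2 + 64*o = (o - 4)*(o^3 - 16*o) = (o - 4)*(o + 4)*(o^2 - 4*o) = o*(o - 4)*(o + 4)*(o - 4)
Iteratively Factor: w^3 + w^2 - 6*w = (w + 3)*(w^2 - 2*w) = (w - 2)*(w + 3)*(w)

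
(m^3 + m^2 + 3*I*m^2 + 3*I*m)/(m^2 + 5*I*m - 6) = m*(m + 1)/(m + 2*I)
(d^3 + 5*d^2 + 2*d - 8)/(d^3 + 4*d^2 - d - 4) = (d + 2)/(d + 1)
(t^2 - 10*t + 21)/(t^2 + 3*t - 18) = (t - 7)/(t + 6)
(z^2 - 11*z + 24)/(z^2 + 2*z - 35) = (z^2 - 11*z + 24)/(z^2 + 2*z - 35)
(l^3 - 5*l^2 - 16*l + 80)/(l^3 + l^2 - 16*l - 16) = (l - 5)/(l + 1)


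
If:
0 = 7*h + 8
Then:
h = -8/7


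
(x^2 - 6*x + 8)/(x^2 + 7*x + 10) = (x^2 - 6*x + 8)/(x^2 + 7*x + 10)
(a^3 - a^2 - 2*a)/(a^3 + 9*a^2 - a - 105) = a*(a^2 - a - 2)/(a^3 + 9*a^2 - a - 105)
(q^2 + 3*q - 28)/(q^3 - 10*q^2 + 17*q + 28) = (q + 7)/(q^2 - 6*q - 7)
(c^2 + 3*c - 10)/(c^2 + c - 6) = (c + 5)/(c + 3)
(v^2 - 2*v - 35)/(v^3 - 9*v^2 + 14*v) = (v + 5)/(v*(v - 2))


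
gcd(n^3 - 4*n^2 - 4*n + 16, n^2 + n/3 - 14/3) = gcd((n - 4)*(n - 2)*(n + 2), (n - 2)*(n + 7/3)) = n - 2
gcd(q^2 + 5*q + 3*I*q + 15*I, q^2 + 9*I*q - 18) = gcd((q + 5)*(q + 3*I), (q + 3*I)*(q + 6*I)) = q + 3*I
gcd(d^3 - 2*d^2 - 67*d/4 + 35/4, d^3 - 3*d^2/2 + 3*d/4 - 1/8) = d - 1/2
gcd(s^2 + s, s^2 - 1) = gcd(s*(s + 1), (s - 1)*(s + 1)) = s + 1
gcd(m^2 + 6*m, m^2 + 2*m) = m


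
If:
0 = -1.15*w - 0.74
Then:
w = -0.64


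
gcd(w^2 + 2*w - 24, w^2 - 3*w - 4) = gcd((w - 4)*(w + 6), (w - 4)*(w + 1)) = w - 4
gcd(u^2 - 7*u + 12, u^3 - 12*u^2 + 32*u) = u - 4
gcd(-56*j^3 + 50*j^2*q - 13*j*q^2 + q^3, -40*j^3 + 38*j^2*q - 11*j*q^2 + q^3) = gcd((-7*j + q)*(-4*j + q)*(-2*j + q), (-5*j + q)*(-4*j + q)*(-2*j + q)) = 8*j^2 - 6*j*q + q^2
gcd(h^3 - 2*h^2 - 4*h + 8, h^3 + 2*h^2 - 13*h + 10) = h - 2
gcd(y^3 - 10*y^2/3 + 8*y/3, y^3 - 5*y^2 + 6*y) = y^2 - 2*y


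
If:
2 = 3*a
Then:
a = 2/3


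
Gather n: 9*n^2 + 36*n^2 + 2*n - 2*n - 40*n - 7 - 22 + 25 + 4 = 45*n^2 - 40*n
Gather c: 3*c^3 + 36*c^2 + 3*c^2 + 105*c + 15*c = 3*c^3 + 39*c^2 + 120*c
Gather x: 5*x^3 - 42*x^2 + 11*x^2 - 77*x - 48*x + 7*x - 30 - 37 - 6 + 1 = 5*x^3 - 31*x^2 - 118*x - 72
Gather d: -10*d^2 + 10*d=-10*d^2 + 10*d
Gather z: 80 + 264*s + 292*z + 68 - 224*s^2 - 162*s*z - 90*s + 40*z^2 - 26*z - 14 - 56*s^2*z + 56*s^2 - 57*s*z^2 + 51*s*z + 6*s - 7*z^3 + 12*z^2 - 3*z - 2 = -168*s^2 + 180*s - 7*z^3 + z^2*(52 - 57*s) + z*(-56*s^2 - 111*s + 263) + 132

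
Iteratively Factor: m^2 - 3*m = (m - 3)*(m)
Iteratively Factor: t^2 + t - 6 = (t - 2)*(t + 3)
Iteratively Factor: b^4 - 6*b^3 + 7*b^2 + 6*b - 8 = (b - 1)*(b^3 - 5*b^2 + 2*b + 8) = (b - 1)*(b + 1)*(b^2 - 6*b + 8) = (b - 2)*(b - 1)*(b + 1)*(b - 4)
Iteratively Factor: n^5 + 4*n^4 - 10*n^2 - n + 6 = (n + 1)*(n^4 + 3*n^3 - 3*n^2 - 7*n + 6) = (n + 1)*(n + 2)*(n^3 + n^2 - 5*n + 3) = (n + 1)*(n + 2)*(n + 3)*(n^2 - 2*n + 1) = (n - 1)*(n + 1)*(n + 2)*(n + 3)*(n - 1)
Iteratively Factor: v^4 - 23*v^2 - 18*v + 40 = (v + 2)*(v^3 - 2*v^2 - 19*v + 20) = (v - 1)*(v + 2)*(v^2 - v - 20) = (v - 1)*(v + 2)*(v + 4)*(v - 5)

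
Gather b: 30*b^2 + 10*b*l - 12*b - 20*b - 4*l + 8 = 30*b^2 + b*(10*l - 32) - 4*l + 8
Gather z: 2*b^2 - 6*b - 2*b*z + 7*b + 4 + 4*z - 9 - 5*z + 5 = 2*b^2 + b + z*(-2*b - 1)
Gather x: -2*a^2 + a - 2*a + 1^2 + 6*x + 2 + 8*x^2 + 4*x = -2*a^2 - a + 8*x^2 + 10*x + 3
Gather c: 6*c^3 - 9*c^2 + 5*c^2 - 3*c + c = 6*c^3 - 4*c^2 - 2*c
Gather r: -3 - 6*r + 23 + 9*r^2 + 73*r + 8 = 9*r^2 + 67*r + 28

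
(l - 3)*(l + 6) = l^2 + 3*l - 18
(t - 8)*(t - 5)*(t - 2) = t^3 - 15*t^2 + 66*t - 80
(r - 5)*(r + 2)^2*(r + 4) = r^4 + 3*r^3 - 20*r^2 - 84*r - 80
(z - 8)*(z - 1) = z^2 - 9*z + 8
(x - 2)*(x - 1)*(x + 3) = x^3 - 7*x + 6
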